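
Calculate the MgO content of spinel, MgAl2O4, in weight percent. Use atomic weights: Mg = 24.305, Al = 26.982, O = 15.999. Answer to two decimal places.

28.33 wt%

M(MgAl2O4) = 142.265 g/mol; M(MgO) = 40.304 g/mol.
Moles MgO per formula unit = 1 Mg ÷ 1 = 1.0000.
MgO fraction = (1.0000 × 40.304) / 142.265 = 40.304/142.265 = 0.2833.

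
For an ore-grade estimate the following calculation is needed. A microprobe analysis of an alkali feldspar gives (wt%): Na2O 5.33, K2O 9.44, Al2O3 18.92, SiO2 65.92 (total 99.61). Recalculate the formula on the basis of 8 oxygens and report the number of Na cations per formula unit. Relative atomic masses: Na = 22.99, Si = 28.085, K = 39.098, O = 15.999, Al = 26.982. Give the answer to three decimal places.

Na2O (M=61.979): mol = 0.08600; Na = 0.17200, O = 0.08600.
K2O (M=94.195): mol = 0.10022; K = 0.20044, O = 0.10022.
Al2O3 (M=101.961): mol = 0.18556; Al = 0.37112, O = 0.55668.
SiO2 (M=60.083): mol = 1.09715; Si = 1.09715, O = 2.19430.
ΣO = 2.93720; factor = 8/ΣO = 2.72368.
Na apfu = 0.17200 × 2.72368 = 0.468.

0.468 Na apfu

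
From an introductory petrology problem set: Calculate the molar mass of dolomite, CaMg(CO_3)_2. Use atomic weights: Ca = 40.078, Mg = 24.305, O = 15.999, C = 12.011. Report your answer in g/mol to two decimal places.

184.40 g/mol

M = 1×40.078 + 1×24.305 + 2×12.011 + 6×15.999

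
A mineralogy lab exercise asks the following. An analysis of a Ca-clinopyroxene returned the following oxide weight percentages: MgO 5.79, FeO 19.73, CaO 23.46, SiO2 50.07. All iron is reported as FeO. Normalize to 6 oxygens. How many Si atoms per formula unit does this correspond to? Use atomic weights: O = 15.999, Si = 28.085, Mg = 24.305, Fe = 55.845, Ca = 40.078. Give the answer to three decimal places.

1.997 Si apfu

MgO (M=40.304): mol = 0.14366; Mg = 0.14366, O = 0.14366.
FeO (M=71.844): mol = 0.27462; Fe = 0.27462, O = 0.27462.
CaO (M=56.077): mol = 0.41835; Ca = 0.41835, O = 0.41835.
SiO2 (M=60.083): mol = 0.83335; Si = 0.83335, O = 1.66670.
ΣO = 2.50333; factor = 6/ΣO = 2.39681.
Si apfu = 0.83335 × 2.39681 = 1.997.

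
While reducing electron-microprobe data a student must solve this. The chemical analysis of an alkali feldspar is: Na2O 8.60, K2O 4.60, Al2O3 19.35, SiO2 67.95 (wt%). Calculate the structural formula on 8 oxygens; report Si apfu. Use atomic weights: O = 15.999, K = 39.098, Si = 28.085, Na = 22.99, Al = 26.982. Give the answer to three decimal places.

2.997 Si apfu

Na2O: 8.60/61.979 = 0.13876 mol → 0.27752 mol Na, 0.13876 mol O.
K2O: 4.60/94.195 = 0.04883 mol → 0.09766 mol K, 0.04883 mol O.
Al2O3: 19.35/101.961 = 0.18978 mol → 0.37956 mol Al, 0.56934 mol O.
SiO2: 67.95/60.083 = 1.13094 mol → 1.13094 mol Si, 2.26188 mol O.
Total oxygen = 3.01881 mol. Normalization factor = 8/3.01881 = 2.65005.
Si per 8 O = 1.13094 × 2.65005 = 2.997.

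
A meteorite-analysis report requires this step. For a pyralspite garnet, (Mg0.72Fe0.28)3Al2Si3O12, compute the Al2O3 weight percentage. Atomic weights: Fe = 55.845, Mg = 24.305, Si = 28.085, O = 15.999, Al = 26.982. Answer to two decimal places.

Molar mass of (Mg0.72Fe0.28)3Al2Si3O12 = 2.16·24.305 + 0.84·55.845 + 2·26.982 + 3·28.085 + 12·15.999 = 429.616 g/mol.
Each formula unit contains 2 Al, equivalent to 2/2 = 1.0000 mol Al2O3.
M(Al2O3) = 2×26.982 + 3×15.999 = 101.961 g/mol.
Mass of Al2O3 per formula unit = 1.0000 × 101.961 = 101.961 g.
Al2O3 wt% = 101.961 / 429.616 × 100 = 23.73%.

23.73 wt%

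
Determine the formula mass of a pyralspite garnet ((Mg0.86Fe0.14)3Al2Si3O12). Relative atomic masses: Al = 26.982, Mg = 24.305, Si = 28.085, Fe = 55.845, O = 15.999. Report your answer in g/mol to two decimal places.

The formula mass is the sum 2.58*24.305 + 0.42*55.845 + 2*26.982 + 3*28.085 + 12*15.999.

416.37 g/mol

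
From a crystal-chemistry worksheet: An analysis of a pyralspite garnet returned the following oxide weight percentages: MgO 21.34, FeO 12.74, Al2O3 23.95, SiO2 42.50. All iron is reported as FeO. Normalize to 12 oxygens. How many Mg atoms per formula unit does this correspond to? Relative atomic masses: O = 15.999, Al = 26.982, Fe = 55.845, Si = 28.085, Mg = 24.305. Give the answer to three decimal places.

MgO (M=40.304): mol = 0.52948; Mg = 0.52948, O = 0.52948.
FeO (M=71.844): mol = 0.17733; Fe = 0.17733, O = 0.17733.
Al2O3 (M=101.961): mol = 0.23489; Al = 0.46978, O = 0.70467.
SiO2 (M=60.083): mol = 0.70735; Si = 0.70735, O = 1.41470.
ΣO = 2.82618; factor = 12/ΣO = 4.24601.
Mg apfu = 0.52948 × 4.24601 = 2.248.

2.248 Mg apfu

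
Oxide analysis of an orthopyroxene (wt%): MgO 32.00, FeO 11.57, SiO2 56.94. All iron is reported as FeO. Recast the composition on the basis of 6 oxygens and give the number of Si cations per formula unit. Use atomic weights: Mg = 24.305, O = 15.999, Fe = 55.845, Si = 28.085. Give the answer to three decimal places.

MgO (M=40.304): mol = 0.79397; Mg = 0.79397, O = 0.79397.
FeO (M=71.844): mol = 0.16104; Fe = 0.16104, O = 0.16104.
SiO2 (M=60.083): mol = 0.94769; Si = 0.94769, O = 1.89538.
ΣO = 2.85039; factor = 6/ΣO = 2.10498.
Si apfu = 0.94769 × 2.10498 = 1.995.

1.995 Si apfu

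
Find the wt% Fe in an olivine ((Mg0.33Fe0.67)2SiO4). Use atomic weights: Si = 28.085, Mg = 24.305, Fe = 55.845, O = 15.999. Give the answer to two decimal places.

M((Mg0.33Fe0.67)2SiO4) = 182.955 g/mol.
Fe contributes 1.34 × 55.845 = 74.832 g per mole.
74.832/182.955 = 0.4090 → 40.90%.

40.90 wt%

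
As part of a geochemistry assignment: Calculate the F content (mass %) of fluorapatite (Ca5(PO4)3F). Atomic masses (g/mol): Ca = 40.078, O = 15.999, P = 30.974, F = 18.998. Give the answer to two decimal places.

3.77 mass %

M(Ca5(PO4)3F) = 504.298 g/mol.
F contributes 1 × 18.998 = 18.998 g per mole.
18.998/504.298 = 0.0377 → 3.77%.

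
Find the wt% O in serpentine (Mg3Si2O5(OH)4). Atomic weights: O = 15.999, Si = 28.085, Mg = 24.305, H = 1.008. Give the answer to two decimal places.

51.96 mass %

M(Mg3Si2O5(OH)4) = 277.108 g/mol.
O contributes 9 × 15.999 = 143.991 g per mole.
143.991/277.108 = 0.5196 → 51.96%.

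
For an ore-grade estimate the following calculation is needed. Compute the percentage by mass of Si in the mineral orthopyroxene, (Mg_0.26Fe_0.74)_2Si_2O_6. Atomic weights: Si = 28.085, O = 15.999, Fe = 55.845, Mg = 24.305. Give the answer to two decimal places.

22.70 mass %

Molar mass of (Mg_0.26Fe_0.74)_2Si_2O_6: 0.52*24.305 + 1.48*55.845 + 2*28.085 + 6*15.999 = 247.453 g/mol.
Mass of Si per formula unit: 2 × 28.085 = 56.170 g.
Weight fraction Si = 56.170 / 247.453 = 0.2270.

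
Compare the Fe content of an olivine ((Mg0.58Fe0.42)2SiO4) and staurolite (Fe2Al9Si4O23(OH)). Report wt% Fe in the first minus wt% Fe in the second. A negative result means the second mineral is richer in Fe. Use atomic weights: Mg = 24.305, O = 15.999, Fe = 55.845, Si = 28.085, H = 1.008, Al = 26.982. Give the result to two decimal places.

M((Mg0.58Fe0.42)2SiO4) = 167.185 g/mol, so wt% Fe = 46.910/167.185 × 100 = 28.06%.
M(Fe2Al9Si4O23(OH)) = 851.852 g/mol, so wt% Fe = 111.690/851.852 × 100 = 13.11%.
28.06 − 13.11 = 14.95 pp.

14.95 percentage points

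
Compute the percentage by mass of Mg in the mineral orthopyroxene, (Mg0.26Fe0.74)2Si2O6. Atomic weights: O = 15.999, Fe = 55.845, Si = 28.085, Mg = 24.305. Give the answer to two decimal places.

Formula mass = 0.52×24.305 + 1.48×55.845 + 2×28.085 + 6×15.999 = 247.453 g/mol, of which 12.639 g is Mg.
So Mg makes up 12.639/247.453 = 0.0511 of the mass, i.e. 5.11%.

5.11 mass %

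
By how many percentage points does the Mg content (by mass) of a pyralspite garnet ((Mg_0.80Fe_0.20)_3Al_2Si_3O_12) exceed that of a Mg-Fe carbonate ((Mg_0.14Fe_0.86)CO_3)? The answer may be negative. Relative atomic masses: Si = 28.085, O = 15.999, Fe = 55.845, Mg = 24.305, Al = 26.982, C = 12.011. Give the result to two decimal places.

10.77 percentage points

Mg in (Mg_0.80Fe_0.20)_3Al_2Si_3O_12: molar mass 422.046 g/mol; 2.40×24.305 = 58.332 g → 13.82 wt%.
Mg in (Mg_0.14Fe_0.86)CO_3: molar mass 111.437 g/mol; 0.14×24.305 = 3.403 g → 3.05 wt%.
Difference = 13.82 − 3.05 = 10.77 percentage points.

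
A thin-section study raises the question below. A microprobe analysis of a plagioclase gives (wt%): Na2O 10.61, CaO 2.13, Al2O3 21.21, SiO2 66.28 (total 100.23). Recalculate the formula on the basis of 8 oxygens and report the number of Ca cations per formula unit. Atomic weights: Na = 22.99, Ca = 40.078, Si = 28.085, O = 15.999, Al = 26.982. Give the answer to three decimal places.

0.100 Ca apfu

10.61 wt% Na2O ÷ 61.979 g/mol = 0.17119 mol, giving 0.34238 Na and 0.17119 O.
2.13 wt% CaO ÷ 56.077 g/mol = 0.03798 mol, giving 0.03798 Ca and 0.03798 O.
21.21 wt% Al2O3 ÷ 101.961 g/mol = 0.20802 mol, giving 0.41604 Al and 0.62406 O.
66.28 wt% SiO2 ÷ 60.083 g/mol = 1.10314 mol, giving 1.10314 Si and 2.20628 O.
Oxygen sums to 3.03951; scaling by 8/3.03951 = 2.63200 puts the formula on 8 O.
Ca: 0.03798 × 2.63200 = 0.100 atoms per formula unit.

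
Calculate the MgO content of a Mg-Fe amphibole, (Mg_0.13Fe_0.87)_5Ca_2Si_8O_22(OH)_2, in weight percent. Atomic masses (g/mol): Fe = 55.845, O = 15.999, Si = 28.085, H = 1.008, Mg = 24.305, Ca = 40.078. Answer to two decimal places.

Formula mass = 949.552 g/mol.
0.65 Mg → 0.6500 mol MgO per formula unit; M(MgO) = 40.304, so MgO mass = 26.198 g.
26.198/949.552 × 100 = 2.76 wt%.

2.76 wt%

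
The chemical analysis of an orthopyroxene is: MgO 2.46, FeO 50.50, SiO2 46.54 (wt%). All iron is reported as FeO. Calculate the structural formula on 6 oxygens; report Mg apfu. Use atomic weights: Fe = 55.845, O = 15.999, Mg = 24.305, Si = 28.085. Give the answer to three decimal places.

MgO: 2.46/40.304 = 0.06104 mol → 0.06104 mol Mg, 0.06104 mol O.
FeO: 50.50/71.844 = 0.70291 mol → 0.70291 mol Fe, 0.70291 mol O.
SiO2: 46.54/60.083 = 0.77460 mol → 0.77460 mol Si, 1.54920 mol O.
Total oxygen = 2.31315 mol. Normalization factor = 6/2.31315 = 2.59387.
Mg per 6 O = 0.06104 × 2.59387 = 0.158.

0.158 Mg apfu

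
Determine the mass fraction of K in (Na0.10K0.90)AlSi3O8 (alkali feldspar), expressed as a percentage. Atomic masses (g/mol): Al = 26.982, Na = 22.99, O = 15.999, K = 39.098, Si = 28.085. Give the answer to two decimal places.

Formula mass = 0.10*22.99 + 0.90*39.098 + 1*26.982 + 3*28.085 + 8*15.999 = 276.716 g/mol, of which 35.188 g is K.
So K makes up 35.188/276.716 = 0.1272 of the mass, i.e. 12.72%.

12.72 mass %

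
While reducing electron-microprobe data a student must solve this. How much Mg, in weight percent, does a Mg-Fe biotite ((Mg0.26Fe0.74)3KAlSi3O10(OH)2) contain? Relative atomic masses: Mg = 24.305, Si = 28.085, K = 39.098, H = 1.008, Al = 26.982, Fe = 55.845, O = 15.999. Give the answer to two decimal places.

M((Mg0.26Fe0.74)3KAlSi3O10(OH)2) = 487.273 g/mol.
Mg contributes 0.78 × 24.305 = 18.958 g per mole.
18.958/487.273 = 0.0389 → 3.89%.

3.89 weight percent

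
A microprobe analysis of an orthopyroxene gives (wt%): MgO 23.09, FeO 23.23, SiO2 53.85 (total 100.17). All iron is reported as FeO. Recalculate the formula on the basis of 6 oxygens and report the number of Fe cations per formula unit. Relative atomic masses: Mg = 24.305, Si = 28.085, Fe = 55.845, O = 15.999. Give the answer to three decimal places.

0.722 Fe apfu

23.09 wt% MgO ÷ 40.304 g/mol = 0.57290 mol, giving 0.57290 Mg and 0.57290 O.
23.23 wt% FeO ÷ 71.844 g/mol = 0.32334 mol, giving 0.32334 Fe and 0.32334 O.
53.85 wt% SiO2 ÷ 60.083 g/mol = 0.89626 mol, giving 0.89626 Si and 1.79252 O.
Oxygen sums to 2.68876; scaling by 6/2.68876 = 2.23151 puts the formula on 6 O.
Fe: 0.32334 × 2.23151 = 0.722 atoms per formula unit.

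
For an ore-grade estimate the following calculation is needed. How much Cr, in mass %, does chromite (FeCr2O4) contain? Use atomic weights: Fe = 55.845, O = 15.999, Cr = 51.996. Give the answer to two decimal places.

46.46 mass %

M(FeCr2O4) = 223.833 g/mol.
Cr contributes 2 × 51.996 = 103.992 g per mole.
103.992/223.833 = 0.4646 → 46.46%.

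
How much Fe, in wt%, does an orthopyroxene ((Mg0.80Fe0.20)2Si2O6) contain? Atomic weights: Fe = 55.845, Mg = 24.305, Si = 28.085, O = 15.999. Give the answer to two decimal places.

Molar mass of (Mg0.80Fe0.20)2Si2O6: 1.60*24.305 + 0.40*55.845 + 2*28.085 + 6*15.999 = 213.390 g/mol.
Mass of Fe per formula unit: 0.40 × 55.845 = 22.338 g.
Weight fraction Fe = 22.338 / 213.390 = 0.1047.

10.47 wt%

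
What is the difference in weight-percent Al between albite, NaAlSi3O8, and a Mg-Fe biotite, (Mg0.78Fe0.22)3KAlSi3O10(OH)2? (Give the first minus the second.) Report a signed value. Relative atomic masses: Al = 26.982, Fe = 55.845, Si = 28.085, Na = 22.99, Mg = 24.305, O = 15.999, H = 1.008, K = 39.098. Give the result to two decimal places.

4.13 percentage points

M(NaAlSi3O8) = 262.219 g/mol, so wt% Al = 26.982/262.219 × 100 = 10.29%.
M((Mg0.78Fe0.22)3KAlSi3O10(OH)2) = 438.070 g/mol, so wt% Al = 26.982/438.070 × 100 = 6.16%.
10.29 − 6.16 = 4.13 pp.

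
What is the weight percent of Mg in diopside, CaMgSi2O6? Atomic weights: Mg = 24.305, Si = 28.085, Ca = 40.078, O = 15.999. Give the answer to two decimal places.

Molar mass of CaMgSi2O6: 1*40.078 + 1*24.305 + 2*28.085 + 6*15.999 = 216.547 g/mol.
Mass of Mg per formula unit: 1 × 24.305 = 24.305 g.
Weight fraction Mg = 24.305 / 216.547 = 0.1122.

11.22 mass %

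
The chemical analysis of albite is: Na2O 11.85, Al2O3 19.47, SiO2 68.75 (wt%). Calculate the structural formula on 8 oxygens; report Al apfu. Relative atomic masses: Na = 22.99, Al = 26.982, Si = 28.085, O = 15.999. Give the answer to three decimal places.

Na2O: 11.85/61.979 = 0.19119 mol → 0.38238 mol Na, 0.19119 mol O.
Al2O3: 19.47/101.961 = 0.19096 mol → 0.38192 mol Al, 0.57288 mol O.
SiO2: 68.75/60.083 = 1.14425 mol → 1.14425 mol Si, 2.28850 mol O.
Total oxygen = 3.05257 mol. Normalization factor = 8/3.05257 = 2.62074.
Al per 8 O = 0.38192 × 2.62074 = 1.001.

1.001 Al apfu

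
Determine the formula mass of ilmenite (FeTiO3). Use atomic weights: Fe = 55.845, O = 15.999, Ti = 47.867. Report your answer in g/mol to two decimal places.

151.71 g/mol

The formula mass is the sum 1*55.845 + 1*47.867 + 3*15.999.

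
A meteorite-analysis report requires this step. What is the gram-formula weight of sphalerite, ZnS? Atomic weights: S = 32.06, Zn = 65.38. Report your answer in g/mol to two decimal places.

97.44 g/mol

The formula mass is the sum 1(65.38) + 1(32.06).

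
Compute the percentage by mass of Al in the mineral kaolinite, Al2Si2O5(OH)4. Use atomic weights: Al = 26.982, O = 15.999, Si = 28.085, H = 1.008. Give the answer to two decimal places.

20.90 wt%

Molar mass of Al2Si2O5(OH)4: 2*26.982 + 2*28.085 + 9*15.999 + 4*1.008 = 258.157 g/mol.
Mass of Al per formula unit: 2 × 26.982 = 53.964 g.
Weight fraction Al = 53.964 / 258.157 = 0.2090.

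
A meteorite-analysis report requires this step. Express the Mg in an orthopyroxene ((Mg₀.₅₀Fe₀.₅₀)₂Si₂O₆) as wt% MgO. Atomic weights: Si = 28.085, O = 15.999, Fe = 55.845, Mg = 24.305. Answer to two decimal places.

17.35 wt%

Formula mass = 232.314 g/mol.
1 Mg → 1.0000 mol MgO per formula unit; M(MgO) = 40.304, so MgO mass = 40.304 g.
40.304/232.314 × 100 = 17.35 wt%.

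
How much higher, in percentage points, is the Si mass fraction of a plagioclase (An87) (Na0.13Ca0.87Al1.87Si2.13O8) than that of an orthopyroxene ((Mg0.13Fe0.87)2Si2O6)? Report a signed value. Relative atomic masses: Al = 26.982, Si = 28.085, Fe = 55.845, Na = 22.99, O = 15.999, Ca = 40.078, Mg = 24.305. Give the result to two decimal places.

Si in Na0.13Ca0.87Al1.87Si2.13O8: molar mass 276.126 g/mol; 2.13×28.085 = 59.821 g → 21.66 wt%.
Si in (Mg0.13Fe0.87)2Si2O6: molar mass 255.654 g/mol; 2×28.085 = 56.170 g → 21.97 wt%.
Difference = 21.66 − 21.97 = -0.31 percentage points.

-0.31 percentage points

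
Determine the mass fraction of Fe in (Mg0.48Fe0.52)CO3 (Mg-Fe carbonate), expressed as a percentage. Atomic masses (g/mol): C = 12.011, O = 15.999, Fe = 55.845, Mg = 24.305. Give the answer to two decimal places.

28.83 mass %

M((Mg0.48Fe0.52)CO3) = 100.714 g/mol.
Fe contributes 0.52 × 55.845 = 29.039 g per mole.
29.039/100.714 = 0.2883 → 28.83%.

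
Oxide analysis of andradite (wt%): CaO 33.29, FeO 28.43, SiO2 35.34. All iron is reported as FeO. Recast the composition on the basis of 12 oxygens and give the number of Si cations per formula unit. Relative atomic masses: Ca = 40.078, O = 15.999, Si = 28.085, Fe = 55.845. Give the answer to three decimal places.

3.259 Si apfu

CaO (M=56.077): mol = 0.59365; Ca = 0.59365, O = 0.59365.
FeO (M=71.844): mol = 0.39572; Fe = 0.39572, O = 0.39572.
SiO2 (M=60.083): mol = 0.58819; Si = 0.58819, O = 1.17638.
ΣO = 2.16575; factor = 12/ΣO = 5.54081.
Si apfu = 0.58819 × 5.54081 = 3.259.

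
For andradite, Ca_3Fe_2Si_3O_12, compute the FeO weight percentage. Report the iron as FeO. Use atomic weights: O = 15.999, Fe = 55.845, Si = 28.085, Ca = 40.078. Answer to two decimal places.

28.28 wt%

Formula mass = 508.167 g/mol.
2 Fe → 2.0000 mol FeO per formula unit; M(FeO) = 71.844, so FeO mass = 143.688 g.
143.688/508.167 × 100 = 28.28 wt%.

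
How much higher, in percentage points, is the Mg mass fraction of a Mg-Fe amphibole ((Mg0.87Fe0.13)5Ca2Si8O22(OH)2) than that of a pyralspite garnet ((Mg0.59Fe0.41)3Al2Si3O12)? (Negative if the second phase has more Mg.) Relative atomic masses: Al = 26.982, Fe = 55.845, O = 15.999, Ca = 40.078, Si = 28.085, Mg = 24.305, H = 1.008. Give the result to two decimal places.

M((Mg0.87Fe0.13)5Ca2Si8O22(OH)2) = 832.854 g/mol, so wt% Mg = 105.727/832.854 × 100 = 12.69%.
M((Mg0.59Fe0.41)3Al2Si3O12) = 441.916 g/mol, so wt% Mg = 43.020/441.916 × 100 = 9.73%.
12.69 − 9.73 = 2.96 pp.

2.96 percentage points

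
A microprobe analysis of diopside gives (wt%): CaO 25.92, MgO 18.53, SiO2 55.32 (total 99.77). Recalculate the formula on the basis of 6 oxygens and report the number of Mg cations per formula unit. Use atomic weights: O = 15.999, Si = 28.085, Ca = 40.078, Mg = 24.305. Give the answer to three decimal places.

25.92 wt% CaO ÷ 56.077 g/mol = 0.46222 mol, giving 0.46222 Ca and 0.46222 O.
18.53 wt% MgO ÷ 40.304 g/mol = 0.45976 mol, giving 0.45976 Mg and 0.45976 O.
55.32 wt% SiO2 ÷ 60.083 g/mol = 0.92073 mol, giving 0.92073 Si and 1.84146 O.
Oxygen sums to 2.76344; scaling by 6/2.76344 = 2.17121 puts the formula on 6 O.
Mg: 0.45976 × 2.17121 = 0.998 atoms per formula unit.

0.998 Mg apfu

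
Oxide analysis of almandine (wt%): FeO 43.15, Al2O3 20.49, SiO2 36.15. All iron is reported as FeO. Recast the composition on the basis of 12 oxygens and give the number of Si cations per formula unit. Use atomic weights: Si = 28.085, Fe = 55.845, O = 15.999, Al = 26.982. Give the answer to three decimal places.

43.15 wt% FeO ÷ 71.844 g/mol = 0.60061 mol, giving 0.60061 Fe and 0.60061 O.
20.49 wt% Al2O3 ÷ 101.961 g/mol = 0.20096 mol, giving 0.40192 Al and 0.60288 O.
36.15 wt% SiO2 ÷ 60.083 g/mol = 0.60167 mol, giving 0.60167 Si and 1.20334 O.
Oxygen sums to 2.40683; scaling by 12/2.40683 = 4.98581 puts the formula on 12 O.
Si: 0.60167 × 4.98581 = 3.000 atoms per formula unit.

3.000 Si apfu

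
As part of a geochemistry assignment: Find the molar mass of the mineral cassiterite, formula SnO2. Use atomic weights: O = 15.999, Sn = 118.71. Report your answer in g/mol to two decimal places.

150.71 g/mol

M = 1×118.71 + 2×15.999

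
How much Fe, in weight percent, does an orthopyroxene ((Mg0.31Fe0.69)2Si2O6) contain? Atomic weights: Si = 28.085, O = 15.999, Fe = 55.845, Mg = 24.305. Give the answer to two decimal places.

M((Mg0.31Fe0.69)2Si2O6) = 244.299 g/mol.
Fe contributes 1.38 × 55.845 = 77.066 g per mole.
77.066/244.299 = 0.3155 → 31.55%.

31.55 weight percent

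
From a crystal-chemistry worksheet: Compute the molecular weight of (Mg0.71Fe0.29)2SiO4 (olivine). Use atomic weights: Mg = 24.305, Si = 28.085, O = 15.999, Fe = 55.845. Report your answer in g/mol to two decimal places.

158.98 g/mol

Mg: 1.42 × 24.305 = 34.5131
Fe: 0.58 × 55.845 = 32.3901
Si: 1 × 28.085 = 28.0850
O: 4 × 15.999 = 63.9960
Summing the contributions gives the formula mass.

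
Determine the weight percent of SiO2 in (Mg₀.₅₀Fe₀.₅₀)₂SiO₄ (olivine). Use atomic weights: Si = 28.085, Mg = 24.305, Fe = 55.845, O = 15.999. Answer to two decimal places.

Formula mass = 172.231 g/mol.
1 Si → 1.0000 mol SiO2 per formula unit; M(SiO2) = 60.083, so SiO2 mass = 60.083 g.
60.083/172.231 × 100 = 34.89 wt%.

34.89 wt%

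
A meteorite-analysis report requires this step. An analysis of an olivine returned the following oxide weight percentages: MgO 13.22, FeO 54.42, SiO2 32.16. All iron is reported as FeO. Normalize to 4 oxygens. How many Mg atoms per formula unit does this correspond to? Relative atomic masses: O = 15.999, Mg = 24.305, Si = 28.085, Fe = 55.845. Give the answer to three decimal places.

0.609 Mg apfu

MgO: 13.22/40.304 = 0.32801 mol → 0.32801 mol Mg, 0.32801 mol O.
FeO: 54.42/71.844 = 0.75747 mol → 0.75747 mol Fe, 0.75747 mol O.
SiO2: 32.16/60.083 = 0.53526 mol → 0.53526 mol Si, 1.07052 mol O.
Total oxygen = 2.15600 mol. Normalization factor = 4/2.15600 = 1.85529.
Mg per 4 O = 0.32801 × 1.85529 = 0.609.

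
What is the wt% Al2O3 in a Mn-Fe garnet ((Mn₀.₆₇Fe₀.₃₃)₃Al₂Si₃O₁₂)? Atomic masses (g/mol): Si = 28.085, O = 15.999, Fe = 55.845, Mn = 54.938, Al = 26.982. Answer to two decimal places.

M((Mn₀.₆₇Fe₀.₃₃)₃Al₂Si₃O₁₂) = 495.919 g/mol; M(Al2O3) = 101.961 g/mol.
Moles Al2O3 per formula unit = 2 Al ÷ 2 = 1.0000.
Al2O3 fraction = (1.0000 × 101.961) / 495.919 = 101.961/495.919 = 0.2056.

20.56 wt%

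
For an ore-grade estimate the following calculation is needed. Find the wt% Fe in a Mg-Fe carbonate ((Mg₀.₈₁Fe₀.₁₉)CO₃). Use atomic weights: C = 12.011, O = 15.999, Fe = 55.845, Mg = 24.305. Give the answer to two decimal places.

Molar mass of (Mg₀.₈₁Fe₀.₁₉)CO₃: 0.81×24.305 + 0.19×55.845 + 1×12.011 + 3×15.999 = 90.306 g/mol.
Mass of Fe per formula unit: 0.19 × 55.845 = 10.611 g.
Weight fraction Fe = 10.611 / 90.306 = 0.1175.

11.75 weight percent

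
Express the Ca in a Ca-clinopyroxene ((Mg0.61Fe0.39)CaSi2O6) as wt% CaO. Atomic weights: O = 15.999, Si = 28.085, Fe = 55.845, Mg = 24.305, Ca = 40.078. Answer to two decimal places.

Formula mass = 228.848 g/mol.
1 Ca → 1.0000 mol CaO per formula unit; M(CaO) = 56.077, so CaO mass = 56.077 g.
56.077/228.848 × 100 = 24.50 wt%.

24.50 wt%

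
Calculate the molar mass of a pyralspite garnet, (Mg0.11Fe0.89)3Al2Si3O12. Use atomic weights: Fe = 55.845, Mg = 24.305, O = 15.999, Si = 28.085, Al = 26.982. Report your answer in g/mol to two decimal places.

M = 0.33*24.305 + 2.67*55.845 + 2*26.982 + 3*28.085 + 12*15.999

487.33 g/mol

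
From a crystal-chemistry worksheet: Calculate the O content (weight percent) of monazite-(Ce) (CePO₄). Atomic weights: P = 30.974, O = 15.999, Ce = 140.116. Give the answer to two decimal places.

27.22 weight percent

Formula mass = 1×140.116 + 1×30.974 + 4×15.999 = 235.086 g/mol, of which 63.996 g is O.
So O makes up 63.996/235.086 = 0.2722 of the mass, i.e. 27.22%.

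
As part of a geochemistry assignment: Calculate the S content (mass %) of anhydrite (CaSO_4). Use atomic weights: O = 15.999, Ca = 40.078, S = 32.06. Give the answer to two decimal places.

M(CaSO_4) = 136.134 g/mol.
S contributes 1 × 32.06 = 32.060 g per mole.
32.060/136.134 = 0.2355 → 23.55%.

23.55 mass %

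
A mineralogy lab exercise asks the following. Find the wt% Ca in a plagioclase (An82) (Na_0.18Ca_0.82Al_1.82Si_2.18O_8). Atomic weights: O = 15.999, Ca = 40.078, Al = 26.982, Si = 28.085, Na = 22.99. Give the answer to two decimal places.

11.94 wt%

Molar mass of Na_0.18Ca_0.82Al_1.82Si_2.18O_8: 0.18*22.99 + 0.82*40.078 + 1.82*26.982 + 2.18*28.085 + 8*15.999 = 275.327 g/mol.
Mass of Ca per formula unit: 0.82 × 40.078 = 32.864 g.
Weight fraction Ca = 32.864 / 275.327 = 0.1194.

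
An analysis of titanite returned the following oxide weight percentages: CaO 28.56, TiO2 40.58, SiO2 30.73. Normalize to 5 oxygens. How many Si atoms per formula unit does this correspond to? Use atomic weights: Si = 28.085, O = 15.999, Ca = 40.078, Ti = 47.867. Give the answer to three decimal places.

28.56 wt% CaO ÷ 56.077 g/mol = 0.50930 mol, giving 0.50930 Ca and 0.50930 O.
40.58 wt% TiO2 ÷ 79.865 g/mol = 0.50811 mol, giving 0.50811 Ti and 1.01622 O.
30.73 wt% SiO2 ÷ 60.083 g/mol = 0.51146 mol, giving 0.51146 Si and 1.02292 O.
Oxygen sums to 2.54844; scaling by 5/2.54844 = 1.96198 puts the formula on 5 O.
Si: 0.51146 × 1.96198 = 1.003 atoms per formula unit.

1.003 Si apfu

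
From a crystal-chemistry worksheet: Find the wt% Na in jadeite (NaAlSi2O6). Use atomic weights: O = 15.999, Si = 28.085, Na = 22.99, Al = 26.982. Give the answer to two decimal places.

M(NaAlSi2O6) = 202.136 g/mol.
Na contributes 1 × 22.99 = 22.990 g per mole.
22.990/202.136 = 0.1137 → 11.37%.

11.37 wt%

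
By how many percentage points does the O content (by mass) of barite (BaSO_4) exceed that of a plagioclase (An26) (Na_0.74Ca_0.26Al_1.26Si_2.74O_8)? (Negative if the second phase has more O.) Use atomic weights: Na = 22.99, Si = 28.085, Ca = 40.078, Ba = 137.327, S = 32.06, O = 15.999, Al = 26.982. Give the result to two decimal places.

-20.63 percentage points

O in BaSO_4: molar mass 233.383 g/mol; 4×15.999 = 63.996 g → 27.42 wt%.
O in Na_0.74Ca_0.26Al_1.26Si_2.74O_8: molar mass 266.375 g/mol; 8×15.999 = 127.992 g → 48.05 wt%.
Difference = 27.42 − 48.05 = -20.63 percentage points.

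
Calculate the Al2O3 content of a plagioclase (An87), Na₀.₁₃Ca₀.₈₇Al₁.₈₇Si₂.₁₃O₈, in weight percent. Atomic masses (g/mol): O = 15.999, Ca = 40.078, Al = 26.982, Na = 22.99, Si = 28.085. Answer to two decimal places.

Molar mass of Na₀.₁₃Ca₀.₈₇Al₁.₈₇Si₂.₁₃O₈ = 0.13×22.99 + 0.87×40.078 + 1.87×26.982 + 2.13×28.085 + 8×15.999 = 276.126 g/mol.
Each formula unit contains 1.87 Al, equivalent to 1.87/2 = 0.9350 mol Al2O3.
M(Al2O3) = 2×26.982 + 3×15.999 = 101.961 g/mol.
Mass of Al2O3 per formula unit = 0.9350 × 101.961 = 95.334 g.
Al2O3 wt% = 95.334 / 276.126 × 100 = 34.53%.

34.53 wt%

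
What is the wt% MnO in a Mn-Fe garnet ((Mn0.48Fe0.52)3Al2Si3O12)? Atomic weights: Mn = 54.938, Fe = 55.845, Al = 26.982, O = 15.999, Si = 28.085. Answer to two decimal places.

M((Mn0.48Fe0.52)3Al2Si3O12) = 496.436 g/mol; M(MnO) = 70.937 g/mol.
Moles MnO per formula unit = 1.44 Mn ÷ 1 = 1.4400.
MnO fraction = (1.4400 × 70.937) / 496.436 = 102.149/496.436 = 0.2058.

20.58 wt%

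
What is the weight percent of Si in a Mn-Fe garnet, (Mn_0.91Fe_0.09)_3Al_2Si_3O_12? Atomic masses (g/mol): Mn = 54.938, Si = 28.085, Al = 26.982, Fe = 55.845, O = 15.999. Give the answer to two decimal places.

Formula mass = 2.73·54.938 + 0.27·55.845 + 2·26.982 + 3·28.085 + 12·15.999 = 495.266 g/mol, of which 84.255 g is Si.
So Si makes up 84.255/495.266 = 0.1701 of the mass, i.e. 17.01%.

17.01 mass %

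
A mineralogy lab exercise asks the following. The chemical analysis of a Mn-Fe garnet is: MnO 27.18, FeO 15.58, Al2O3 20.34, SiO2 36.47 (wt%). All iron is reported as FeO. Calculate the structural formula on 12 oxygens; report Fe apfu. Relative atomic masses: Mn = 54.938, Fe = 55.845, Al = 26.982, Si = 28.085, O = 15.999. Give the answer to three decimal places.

1.079 Fe apfu

MnO: 27.18/70.937 = 0.38316 mol → 0.38316 mol Mn, 0.38316 mol O.
FeO: 15.58/71.844 = 0.21686 mol → 0.21686 mol Fe, 0.21686 mol O.
Al2O3: 20.34/101.961 = 0.19949 mol → 0.39898 mol Al, 0.59847 mol O.
SiO2: 36.47/60.083 = 0.60699 mol → 0.60699 mol Si, 1.21398 mol O.
Total oxygen = 2.41247 mol. Normalization factor = 12/2.41247 = 4.97416.
Fe per 12 O = 0.21686 × 4.97416 = 1.079.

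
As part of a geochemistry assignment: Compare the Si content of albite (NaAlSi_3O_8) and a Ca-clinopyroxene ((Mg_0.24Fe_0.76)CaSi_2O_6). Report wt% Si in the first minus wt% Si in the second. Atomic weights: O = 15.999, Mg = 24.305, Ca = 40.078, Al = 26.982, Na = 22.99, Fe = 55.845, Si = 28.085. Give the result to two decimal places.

8.78 percentage points

First mineral: 84.255 g Si in 262.219 g formula = 32.13 wt% Si.
Second mineral: 56.170 g Si in 240.517 g formula = 23.35 wt% Si.
32.13% − 23.35% gives a difference of 8.78 percentage points.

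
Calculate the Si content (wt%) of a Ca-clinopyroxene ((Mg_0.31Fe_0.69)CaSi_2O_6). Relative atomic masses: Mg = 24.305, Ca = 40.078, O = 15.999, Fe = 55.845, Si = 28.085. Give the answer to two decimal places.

23.57 wt%

M((Mg_0.31Fe_0.69)CaSi_2O_6) = 238.310 g/mol.
Si contributes 2 × 28.085 = 56.170 g per mole.
56.170/238.310 = 0.2357 → 23.57%.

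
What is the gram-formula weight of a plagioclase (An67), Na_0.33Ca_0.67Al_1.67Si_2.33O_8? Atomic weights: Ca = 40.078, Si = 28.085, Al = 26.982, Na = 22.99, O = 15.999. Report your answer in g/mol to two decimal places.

The formula mass is the sum 0.33(22.99) + 0.67(40.078) + 1.67(26.982) + 2.33(28.085) + 8(15.999).

272.93 g/mol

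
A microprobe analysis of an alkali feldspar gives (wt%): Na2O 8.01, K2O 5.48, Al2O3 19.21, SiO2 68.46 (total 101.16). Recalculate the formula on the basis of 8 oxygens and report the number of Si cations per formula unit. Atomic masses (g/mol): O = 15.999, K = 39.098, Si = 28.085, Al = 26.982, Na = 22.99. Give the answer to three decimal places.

Na2O (M=61.979): mol = 0.12924; Na = 0.25848, O = 0.12924.
K2O (M=94.195): mol = 0.05818; K = 0.11636, O = 0.05818.
Al2O3 (M=101.961): mol = 0.18841; Al = 0.37682, O = 0.56523.
SiO2 (M=60.083): mol = 1.13942; Si = 1.13942, O = 2.27884.
ΣO = 3.03149; factor = 8/ΣO = 2.63897.
Si apfu = 1.13942 × 2.63897 = 3.007.

3.007 Si apfu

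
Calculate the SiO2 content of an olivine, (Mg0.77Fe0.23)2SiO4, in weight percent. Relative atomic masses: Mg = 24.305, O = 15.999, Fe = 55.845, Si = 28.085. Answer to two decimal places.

38.71 wt%

M((Mg0.77Fe0.23)2SiO4) = 155.199 g/mol; M(SiO2) = 60.083 g/mol.
Moles SiO2 per formula unit = 1 Si ÷ 1 = 1.0000.
SiO2 fraction = (1.0000 × 60.083) / 155.199 = 60.083/155.199 = 0.3871.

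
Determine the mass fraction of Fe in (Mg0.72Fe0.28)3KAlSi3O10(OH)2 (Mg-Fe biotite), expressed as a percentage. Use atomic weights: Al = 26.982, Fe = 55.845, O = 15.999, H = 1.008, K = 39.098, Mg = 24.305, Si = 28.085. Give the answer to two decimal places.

M((Mg0.72Fe0.28)3KAlSi3O10(OH)2) = 443.748 g/mol.
Fe contributes 0.84 × 55.845 = 46.910 g per mole.
46.910/443.748 = 0.1057 → 10.57%.

10.57 weight percent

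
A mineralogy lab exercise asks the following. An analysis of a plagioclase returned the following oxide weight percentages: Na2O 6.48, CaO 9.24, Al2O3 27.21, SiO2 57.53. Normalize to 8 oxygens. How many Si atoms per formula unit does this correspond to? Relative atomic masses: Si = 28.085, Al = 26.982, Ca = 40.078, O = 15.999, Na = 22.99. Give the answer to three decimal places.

6.48 wt% Na2O ÷ 61.979 g/mol = 0.10455 mol, giving 0.20910 Na and 0.10455 O.
9.24 wt% CaO ÷ 56.077 g/mol = 0.16477 mol, giving 0.16477 Ca and 0.16477 O.
27.21 wt% Al2O3 ÷ 101.961 g/mol = 0.26687 mol, giving 0.53374 Al and 0.80061 O.
57.53 wt% SiO2 ÷ 60.083 g/mol = 0.95751 mol, giving 0.95751 Si and 1.91502 O.
Oxygen sums to 2.98495; scaling by 8/2.98495 = 2.68011 puts the formula on 8 O.
Si: 0.95751 × 2.68011 = 2.566 atoms per formula unit.

2.566 Si apfu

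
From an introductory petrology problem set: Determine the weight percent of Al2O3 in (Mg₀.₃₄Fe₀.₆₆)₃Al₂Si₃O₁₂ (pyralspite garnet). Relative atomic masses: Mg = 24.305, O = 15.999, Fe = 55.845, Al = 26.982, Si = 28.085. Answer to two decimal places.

21.90 wt%

M((Mg₀.₃₄Fe₀.₆₆)₃Al₂Si₃O₁₂) = 465.571 g/mol; M(Al2O3) = 101.961 g/mol.
Moles Al2O3 per formula unit = 2 Al ÷ 2 = 1.0000.
Al2O3 fraction = (1.0000 × 101.961) / 465.571 = 101.961/465.571 = 0.2190.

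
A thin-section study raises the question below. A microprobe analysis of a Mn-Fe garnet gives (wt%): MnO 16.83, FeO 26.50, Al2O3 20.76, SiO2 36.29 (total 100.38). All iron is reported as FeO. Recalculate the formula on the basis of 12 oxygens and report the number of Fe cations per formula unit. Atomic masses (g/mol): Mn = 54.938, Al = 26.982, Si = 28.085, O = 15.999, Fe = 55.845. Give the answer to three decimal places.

1.825 Fe apfu

MnO: 16.83/70.937 = 0.23725 mol → 0.23725 mol Mn, 0.23725 mol O.
FeO: 26.50/71.844 = 0.36885 mol → 0.36885 mol Fe, 0.36885 mol O.
Al2O3: 20.76/101.961 = 0.20361 mol → 0.40722 mol Al, 0.61083 mol O.
SiO2: 36.29/60.083 = 0.60400 mol → 0.60400 mol Si, 1.20800 mol O.
Total oxygen = 2.42493 mol. Normalization factor = 12/2.42493 = 4.94860.
Fe per 12 O = 0.36885 × 4.94860 = 1.825.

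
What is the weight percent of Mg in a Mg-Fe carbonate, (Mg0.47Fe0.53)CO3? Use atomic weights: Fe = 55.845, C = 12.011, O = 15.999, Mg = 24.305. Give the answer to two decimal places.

11.31 wt%

Formula mass = 0.47*24.305 + 0.53*55.845 + 1*12.011 + 3*15.999 = 101.029 g/mol, of which 11.423 g is Mg.
So Mg makes up 11.423/101.029 = 0.1131 of the mass, i.e. 11.31%.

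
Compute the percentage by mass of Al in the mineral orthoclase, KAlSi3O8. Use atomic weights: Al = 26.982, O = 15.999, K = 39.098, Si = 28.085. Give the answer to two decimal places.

Formula mass = 1×39.098 + 1×26.982 + 3×28.085 + 8×15.999 = 278.327 g/mol, of which 26.982 g is Al.
So Al makes up 26.982/278.327 = 0.0969 of the mass, i.e. 9.69%.

9.69 mass %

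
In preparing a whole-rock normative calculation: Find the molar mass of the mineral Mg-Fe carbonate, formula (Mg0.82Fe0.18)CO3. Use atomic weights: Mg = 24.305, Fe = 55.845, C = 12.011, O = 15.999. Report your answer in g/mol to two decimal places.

The formula mass is the sum 0.82·24.305 + 0.18·55.845 + 1·12.011 + 3·15.999.

89.99 g/mol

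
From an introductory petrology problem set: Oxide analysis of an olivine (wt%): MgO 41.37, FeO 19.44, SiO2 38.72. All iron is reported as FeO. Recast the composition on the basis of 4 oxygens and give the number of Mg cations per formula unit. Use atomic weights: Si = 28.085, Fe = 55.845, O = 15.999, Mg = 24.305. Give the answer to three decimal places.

1.588 Mg apfu

MgO (M=40.304): mol = 1.02645; Mg = 1.02645, O = 1.02645.
FeO (M=71.844): mol = 0.27059; Fe = 0.27059, O = 0.27059.
SiO2 (M=60.083): mol = 0.64444; Si = 0.64444, O = 1.28888.
ΣO = 2.58592; factor = 4/ΣO = 1.54684.
Mg apfu = 1.02645 × 1.54684 = 1.588.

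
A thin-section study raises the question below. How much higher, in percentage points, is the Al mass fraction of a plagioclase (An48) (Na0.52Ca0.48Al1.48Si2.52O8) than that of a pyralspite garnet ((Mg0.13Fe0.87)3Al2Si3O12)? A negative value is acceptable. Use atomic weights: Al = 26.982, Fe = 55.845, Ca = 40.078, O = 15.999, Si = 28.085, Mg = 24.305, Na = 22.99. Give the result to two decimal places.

First mineral: 39.933 g Al in 269.892 g formula = 14.80 wt% Al.
Second mineral: 53.964 g Al in 485.441 g formula = 11.12 wt% Al.
14.80% − 11.12% gives a difference of 3.68 percentage points.

3.68 percentage points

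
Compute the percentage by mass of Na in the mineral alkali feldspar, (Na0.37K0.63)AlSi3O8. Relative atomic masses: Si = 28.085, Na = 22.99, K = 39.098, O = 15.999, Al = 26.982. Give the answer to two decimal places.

3.12 mass %

Molar mass of (Na0.37K0.63)AlSi3O8: 0.37·22.99 + 0.63·39.098 + 1·26.982 + 3·28.085 + 8·15.999 = 272.367 g/mol.
Mass of Na per formula unit: 0.37 × 22.99 = 8.506 g.
Weight fraction Na = 8.506 / 272.367 = 0.0312.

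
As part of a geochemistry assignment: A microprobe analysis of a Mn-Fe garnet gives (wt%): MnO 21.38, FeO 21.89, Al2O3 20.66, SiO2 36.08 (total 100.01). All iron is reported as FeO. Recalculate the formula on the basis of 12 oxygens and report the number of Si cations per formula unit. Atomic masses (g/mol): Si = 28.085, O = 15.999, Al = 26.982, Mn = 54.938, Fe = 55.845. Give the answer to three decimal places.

2.984 Si apfu

MnO: 21.38/70.937 = 0.30139 mol → 0.30139 mol Mn, 0.30139 mol O.
FeO: 21.89/71.844 = 0.30469 mol → 0.30469 mol Fe, 0.30469 mol O.
Al2O3: 20.66/101.961 = 0.20263 mol → 0.40526 mol Al, 0.60789 mol O.
SiO2: 36.08/60.083 = 0.60050 mol → 0.60050 mol Si, 1.20100 mol O.
Total oxygen = 2.41497 mol. Normalization factor = 12/2.41497 = 4.96901.
Si per 12 O = 0.60050 × 4.96901 = 2.984.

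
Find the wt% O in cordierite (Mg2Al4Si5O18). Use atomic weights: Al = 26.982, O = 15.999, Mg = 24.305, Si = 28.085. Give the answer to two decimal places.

Formula mass = 2×24.305 + 4×26.982 + 5×28.085 + 18×15.999 = 584.945 g/mol, of which 287.982 g is O.
So O makes up 287.982/584.945 = 0.4923 of the mass, i.e. 49.23%.

49.23 wt%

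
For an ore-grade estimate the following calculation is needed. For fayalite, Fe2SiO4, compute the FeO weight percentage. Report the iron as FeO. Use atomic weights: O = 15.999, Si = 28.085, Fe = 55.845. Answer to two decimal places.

70.51 wt%

Molar mass of Fe2SiO4 = 2*55.845 + 1*28.085 + 4*15.999 = 203.771 g/mol.
Each formula unit contains 2 Fe, equivalent to 2/1 = 2.0000 mol FeO.
M(FeO) = 1×55.845 + 1×15.999 = 71.844 g/mol.
Mass of FeO per formula unit = 2.0000 × 71.844 = 143.688 g.
FeO wt% = 143.688 / 203.771 × 100 = 70.51%.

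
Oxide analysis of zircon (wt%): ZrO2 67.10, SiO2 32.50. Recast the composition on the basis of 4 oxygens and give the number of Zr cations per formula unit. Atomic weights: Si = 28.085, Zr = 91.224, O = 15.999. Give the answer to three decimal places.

67.10 wt% ZrO2 ÷ 123.222 g/mol = 0.54455 mol, giving 0.54455 Zr and 1.08910 O.
32.50 wt% SiO2 ÷ 60.083 g/mol = 0.54092 mol, giving 0.54092 Si and 1.08184 O.
Oxygen sums to 2.17094; scaling by 4/2.17094 = 1.84252 puts the formula on 4 O.
Zr: 0.54455 × 1.84252 = 1.003 atoms per formula unit.

1.003 Zr apfu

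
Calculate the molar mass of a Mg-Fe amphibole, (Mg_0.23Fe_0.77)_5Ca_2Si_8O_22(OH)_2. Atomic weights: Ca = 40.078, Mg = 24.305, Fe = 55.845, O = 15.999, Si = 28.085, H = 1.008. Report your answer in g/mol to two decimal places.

The formula mass is the sum 1.15*24.305 + 3.85*55.845 + 2*40.078 + 8*28.085 + 24*15.999 + 2*1.008.

933.78 g/mol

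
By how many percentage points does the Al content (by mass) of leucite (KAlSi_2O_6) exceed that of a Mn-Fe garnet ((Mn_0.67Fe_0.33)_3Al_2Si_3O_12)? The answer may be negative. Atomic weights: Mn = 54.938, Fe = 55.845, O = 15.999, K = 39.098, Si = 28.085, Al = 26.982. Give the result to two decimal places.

M(KAlSi_2O_6) = 218.244 g/mol, so wt% Al = 26.982/218.244 × 100 = 12.36%.
M((Mn_0.67Fe_0.33)_3Al_2Si_3O_12) = 495.919 g/mol, so wt% Al = 53.964/495.919 × 100 = 10.88%.
12.36 − 10.88 = 1.48 pp.

1.48 percentage points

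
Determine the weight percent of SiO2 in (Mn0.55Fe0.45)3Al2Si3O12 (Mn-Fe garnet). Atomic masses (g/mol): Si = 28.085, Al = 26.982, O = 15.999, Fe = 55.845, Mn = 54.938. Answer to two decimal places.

M((Mn0.55Fe0.45)3Al2Si3O12) = 496.245 g/mol; M(SiO2) = 60.083 g/mol.
Moles SiO2 per formula unit = 3 Si ÷ 1 = 3.0000.
SiO2 fraction = (3.0000 × 60.083) / 496.245 = 180.249/496.245 = 0.3632.

36.32 wt%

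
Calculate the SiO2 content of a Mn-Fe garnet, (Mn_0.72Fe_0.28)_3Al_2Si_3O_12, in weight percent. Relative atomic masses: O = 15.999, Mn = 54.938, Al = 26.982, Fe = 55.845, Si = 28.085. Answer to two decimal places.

36.36 wt%

Formula mass = 495.783 g/mol.
3 Si → 3.0000 mol SiO2 per formula unit; M(SiO2) = 60.083, so SiO2 mass = 180.249 g.
180.249/495.783 × 100 = 36.36 wt%.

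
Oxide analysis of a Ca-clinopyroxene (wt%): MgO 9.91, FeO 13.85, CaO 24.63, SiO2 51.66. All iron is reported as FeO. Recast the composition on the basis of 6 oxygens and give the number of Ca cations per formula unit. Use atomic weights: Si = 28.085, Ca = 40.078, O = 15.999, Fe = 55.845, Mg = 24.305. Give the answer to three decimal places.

9.91 wt% MgO ÷ 40.304 g/mol = 0.24588 mol, giving 0.24588 Mg and 0.24588 O.
13.85 wt% FeO ÷ 71.844 g/mol = 0.19278 mol, giving 0.19278 Fe and 0.19278 O.
24.63 wt% CaO ÷ 56.077 g/mol = 0.43922 mol, giving 0.43922 Ca and 0.43922 O.
51.66 wt% SiO2 ÷ 60.083 g/mol = 0.85981 mol, giving 0.85981 Si and 1.71962 O.
Oxygen sums to 2.59750; scaling by 6/2.59750 = 2.30991 puts the formula on 6 O.
Ca: 0.43922 × 2.30991 = 1.015 atoms per formula unit.

1.015 Ca apfu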